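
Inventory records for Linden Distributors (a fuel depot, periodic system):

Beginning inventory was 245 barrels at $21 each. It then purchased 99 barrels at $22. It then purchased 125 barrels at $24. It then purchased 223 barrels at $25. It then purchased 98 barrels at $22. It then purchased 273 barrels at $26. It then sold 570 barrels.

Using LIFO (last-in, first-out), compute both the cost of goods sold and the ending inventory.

Sale 1 (570) [LIFO — newest first]: 273 @ $26 + 98 @ $22 + 199 @ $25 = $14,229
Ending inventory: 245 @ $21 + 99 @ $22 + 125 @ $24 + 24 @ $25 = $10,923

COGS = $14,229; ending inventory = $10,923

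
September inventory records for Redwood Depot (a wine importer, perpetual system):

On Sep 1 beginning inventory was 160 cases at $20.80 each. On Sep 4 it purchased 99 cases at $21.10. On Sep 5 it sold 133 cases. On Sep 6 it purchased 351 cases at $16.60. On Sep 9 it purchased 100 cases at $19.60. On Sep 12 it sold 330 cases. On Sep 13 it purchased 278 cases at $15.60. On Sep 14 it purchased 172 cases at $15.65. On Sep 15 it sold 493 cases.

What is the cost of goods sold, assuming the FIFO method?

Sep 5, 133 sold [FIFO — oldest first]: 133 @ $20.80 = $2,766.40
Sep 12, 330 sold [FIFO — oldest first]: 27 @ $20.80 + 99 @ $21.10 + 204 @ $16.60 = $6,036.90
Sep 15, 493 sold [FIFO — oldest first]: 147 @ $16.60 + 100 @ $19.60 + 246 @ $15.60 = $8,237.80
Total COGS = $2,766.40 + $6,036.90 + $8,237.80 = $17,041.10
Ending inventory: 32 @ $15.60 + 172 @ $15.65 = $3,191.00

COGS = $17,041.10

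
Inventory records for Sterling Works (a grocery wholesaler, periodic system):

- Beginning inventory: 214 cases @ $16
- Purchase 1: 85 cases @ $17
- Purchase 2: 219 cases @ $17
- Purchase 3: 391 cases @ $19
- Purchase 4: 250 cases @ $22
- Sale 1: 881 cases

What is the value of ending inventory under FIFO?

Sale 1 (881) [FIFO — oldest first]: 214 @ $16 + 85 @ $17 + 219 @ $17 + 363 @ $19 = $15,489
Ending inventory: 28 @ $19 + 250 @ $22 = $6,032

Ending inventory = $6,032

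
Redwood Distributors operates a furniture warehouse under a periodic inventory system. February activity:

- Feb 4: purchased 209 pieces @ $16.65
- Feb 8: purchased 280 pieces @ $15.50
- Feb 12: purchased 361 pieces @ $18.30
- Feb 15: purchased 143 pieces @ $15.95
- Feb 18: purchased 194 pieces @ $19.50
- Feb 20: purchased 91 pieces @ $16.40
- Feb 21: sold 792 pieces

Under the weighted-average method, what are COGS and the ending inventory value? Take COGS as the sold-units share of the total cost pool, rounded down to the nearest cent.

Feb 21, sell 792: 792/1278 × $21,982.40 → $13,622.89
Ending inventory (cost pool remaining) = $8,359.51

COGS = $13,622.89; ending inventory = $8,359.51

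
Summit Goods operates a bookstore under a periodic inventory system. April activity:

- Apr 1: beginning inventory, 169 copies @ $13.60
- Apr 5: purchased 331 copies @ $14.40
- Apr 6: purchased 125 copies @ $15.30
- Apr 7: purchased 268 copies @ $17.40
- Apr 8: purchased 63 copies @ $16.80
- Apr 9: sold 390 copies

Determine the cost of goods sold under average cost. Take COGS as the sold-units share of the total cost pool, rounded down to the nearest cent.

Apr 9, sell 390: 390/956 × $14,698.90 → $5,996.41
Ending inventory (cost pool remaining) = $8,702.49

COGS = $5,996.41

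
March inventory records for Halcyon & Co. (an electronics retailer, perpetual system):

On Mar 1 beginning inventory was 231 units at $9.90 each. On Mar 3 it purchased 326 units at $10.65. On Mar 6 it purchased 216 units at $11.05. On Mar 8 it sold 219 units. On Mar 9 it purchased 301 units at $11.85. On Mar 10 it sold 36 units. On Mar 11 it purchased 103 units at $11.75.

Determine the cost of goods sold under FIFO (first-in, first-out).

Mar 8, 219 sold [FIFO — oldest first]: 219 @ $9.90 = $2,168.10
Mar 10, 36 sold [FIFO — oldest first]: 12 @ $9.90 + 24 @ $10.65 = $374.40
Total COGS = $2,168.10 + $374.40 = $2,542.50
Ending inventory: 302 @ $10.65 + 216 @ $11.05 + 301 @ $11.85 + 103 @ $11.75 = $10,380.20
Check: goods available $12,922.70 = COGS $2,542.50 + ending $10,380.20

COGS = $2,542.50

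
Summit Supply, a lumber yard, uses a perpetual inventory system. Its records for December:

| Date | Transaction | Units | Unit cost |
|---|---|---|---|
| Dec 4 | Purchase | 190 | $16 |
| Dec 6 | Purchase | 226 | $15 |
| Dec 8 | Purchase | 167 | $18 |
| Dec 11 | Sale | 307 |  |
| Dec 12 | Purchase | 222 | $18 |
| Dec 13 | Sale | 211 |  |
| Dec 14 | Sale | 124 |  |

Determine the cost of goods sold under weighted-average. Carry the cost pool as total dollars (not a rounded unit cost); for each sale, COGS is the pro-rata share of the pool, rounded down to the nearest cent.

COGS = $10,661.93

After Dec 4: 190 on hand, pool $3,040.00 (≈ $16.0000 each)
After Dec 6: 416 on hand, pool $6,430.00 (≈ $15.4567 each)
After Dec 8: 583 on hand, pool $9,436.00 (≈ $16.1852 each)
Dec 11, sell 307: 307/583 × $9,436.00 → $4,968.87
After Dec 12: 498 on hand, pool $8,463.13 (≈ $16.9942 each)
Dec 13, sell 211: 211/498 × $8,463.13 → $3,585.78
Dec 14, sell 124: 124/287 × $4,877.35 → $2,107.28
Total COGS = $4,968.87 + $3,585.78 + $2,107.28 = $10,661.93
Ending inventory (cost pool remaining) = $2,770.07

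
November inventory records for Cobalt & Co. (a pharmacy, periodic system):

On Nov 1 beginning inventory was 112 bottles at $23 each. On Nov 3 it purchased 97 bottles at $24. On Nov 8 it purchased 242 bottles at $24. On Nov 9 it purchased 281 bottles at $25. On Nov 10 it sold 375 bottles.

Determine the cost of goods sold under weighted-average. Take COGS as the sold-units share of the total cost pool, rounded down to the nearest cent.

COGS = $9,086.57

Nov 10, sell 375: 375/732 × $17,737.00 → $9,086.57
Ending inventory (cost pool remaining) = $8,650.43
Check: goods available $17,737.00 = COGS $9,086.57 + ending $8,650.43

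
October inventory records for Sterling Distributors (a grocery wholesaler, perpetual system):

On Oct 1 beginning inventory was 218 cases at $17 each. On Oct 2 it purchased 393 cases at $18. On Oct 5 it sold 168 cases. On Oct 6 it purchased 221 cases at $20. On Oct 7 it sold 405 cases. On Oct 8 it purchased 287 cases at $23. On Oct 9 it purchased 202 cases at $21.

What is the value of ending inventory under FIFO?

Ending inventory = $15,947

Oct 5, 168 sold [FIFO — oldest first]: 168 @ $17 = $2,856
Oct 7, 405 sold [FIFO — oldest first]: 50 @ $17 + 355 @ $18 = $7,240
Total COGS = $2,856 + $7,240 = $10,096
Ending inventory: 38 @ $18 + 221 @ $20 + 287 @ $23 + 202 @ $21 = $15,947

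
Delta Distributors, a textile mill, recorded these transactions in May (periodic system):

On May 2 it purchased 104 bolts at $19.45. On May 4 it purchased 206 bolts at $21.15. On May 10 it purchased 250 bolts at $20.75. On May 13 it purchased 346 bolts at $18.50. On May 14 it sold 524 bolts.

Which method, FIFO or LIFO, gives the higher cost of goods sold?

FIFO COGS: 104 @ $19.45 + 206 @ $21.15 + 214 @ $20.75 = $10,820.20
LIFO COGS: 346 @ $18.50 + 178 @ $20.75 = $10,094.50

FIFO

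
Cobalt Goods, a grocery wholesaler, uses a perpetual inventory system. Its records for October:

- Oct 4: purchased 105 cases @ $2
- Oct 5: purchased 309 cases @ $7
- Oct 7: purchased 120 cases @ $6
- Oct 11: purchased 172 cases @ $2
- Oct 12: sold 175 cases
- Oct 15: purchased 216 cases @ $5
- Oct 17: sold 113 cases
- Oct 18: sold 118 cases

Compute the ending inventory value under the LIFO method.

Oct 12, 175 sold [LIFO — newest first]: 172 @ $2 + 3 @ $6 = $362
Oct 17, 113 sold [LIFO — newest first]: 113 @ $5 = $565
Oct 18, 118 sold [LIFO — newest first]: 103 @ $5 + 15 @ $6 = $605
Total COGS = $362 + $565 + $605 = $1,532
Ending inventory: 105 @ $2 + 309 @ $7 + 102 @ $6 = $2,985
Check: goods available $4,517 = COGS $1,532 + ending $2,985

Ending inventory = $2,985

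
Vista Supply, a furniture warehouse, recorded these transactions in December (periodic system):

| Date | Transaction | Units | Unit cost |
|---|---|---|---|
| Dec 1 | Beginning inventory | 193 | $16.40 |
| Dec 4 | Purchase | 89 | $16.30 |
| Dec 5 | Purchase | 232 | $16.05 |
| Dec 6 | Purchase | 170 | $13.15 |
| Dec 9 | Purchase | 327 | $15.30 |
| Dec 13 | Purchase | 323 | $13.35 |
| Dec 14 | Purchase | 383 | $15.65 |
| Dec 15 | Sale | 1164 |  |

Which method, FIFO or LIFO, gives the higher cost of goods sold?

FIFO

FIFO COGS: 193 @ $16.40 + 89 @ $16.30 + 232 @ $16.05 + 170 @ $13.15 + 327 @ $15.30 + 153 @ $13.35 = $17,620.65
LIFO COGS: 383 @ $15.65 + 323 @ $13.35 + 327 @ $15.30 + 131 @ $13.15 = $17,031.75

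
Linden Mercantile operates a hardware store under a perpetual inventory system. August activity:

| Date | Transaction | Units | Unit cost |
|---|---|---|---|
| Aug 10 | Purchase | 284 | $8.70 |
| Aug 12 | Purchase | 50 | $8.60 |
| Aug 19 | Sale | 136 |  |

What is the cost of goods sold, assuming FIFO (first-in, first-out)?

Aug 19, 136 sold [FIFO — oldest first]: 136 @ $8.70 = $1,183.20
Ending inventory: 148 @ $8.70 + 50 @ $8.60 = $1,717.60
Check: goods available $2,900.80 = COGS $1,183.20 + ending $1,717.60

COGS = $1,183.20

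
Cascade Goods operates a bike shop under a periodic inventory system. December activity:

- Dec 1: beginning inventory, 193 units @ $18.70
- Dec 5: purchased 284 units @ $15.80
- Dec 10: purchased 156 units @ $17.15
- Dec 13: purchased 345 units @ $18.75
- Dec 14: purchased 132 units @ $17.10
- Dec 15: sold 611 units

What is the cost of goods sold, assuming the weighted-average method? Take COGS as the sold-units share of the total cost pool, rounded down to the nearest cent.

COGS = $10,732.49

Dec 15, sell 611: 611/1110 × $19,497.65 → $10,732.49
Ending inventory (cost pool remaining) = $8,765.16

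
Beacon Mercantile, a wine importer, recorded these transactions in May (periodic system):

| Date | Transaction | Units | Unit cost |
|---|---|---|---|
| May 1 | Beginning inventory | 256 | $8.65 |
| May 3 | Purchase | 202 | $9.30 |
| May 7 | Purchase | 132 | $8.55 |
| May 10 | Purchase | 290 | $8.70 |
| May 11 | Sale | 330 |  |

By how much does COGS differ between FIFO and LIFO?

$37.60

FIFO COGS: 256 @ $8.65 + 74 @ $9.30 = $2,902.60
LIFO COGS: 290 @ $8.70 + 40 @ $8.55 = $2,865.00
Difference = |$2,902.60 − $2,865.00| = $37.60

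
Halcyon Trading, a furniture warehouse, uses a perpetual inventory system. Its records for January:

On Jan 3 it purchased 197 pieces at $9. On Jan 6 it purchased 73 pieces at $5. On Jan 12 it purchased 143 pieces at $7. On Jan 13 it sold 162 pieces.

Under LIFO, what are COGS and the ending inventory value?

COGS = $1,096; ending inventory = $2,043

Jan 13, 162 sold [LIFO — newest first]: 143 @ $7 + 19 @ $5 = $1,096
Ending inventory: 197 @ $9 + 54 @ $5 = $2,043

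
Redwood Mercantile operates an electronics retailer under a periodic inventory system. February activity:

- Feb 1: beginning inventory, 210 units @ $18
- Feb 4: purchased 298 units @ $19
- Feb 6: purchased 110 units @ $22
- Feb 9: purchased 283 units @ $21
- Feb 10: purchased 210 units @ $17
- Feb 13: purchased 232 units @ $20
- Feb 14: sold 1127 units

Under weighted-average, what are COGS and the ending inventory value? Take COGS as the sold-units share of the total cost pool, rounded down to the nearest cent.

COGS = $21,830.90; ending inventory = $4,184.10

Feb 14, sell 1127: 1127/1343 × $26,015.00 → $21,830.90
Ending inventory (cost pool remaining) = $4,184.10
Check: goods available $26,015.00 = COGS $21,830.90 + ending $4,184.10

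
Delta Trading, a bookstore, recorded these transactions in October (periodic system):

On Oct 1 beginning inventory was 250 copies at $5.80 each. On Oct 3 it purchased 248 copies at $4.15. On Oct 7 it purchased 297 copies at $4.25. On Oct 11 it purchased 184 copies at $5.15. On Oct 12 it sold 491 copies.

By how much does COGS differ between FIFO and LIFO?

$198.80

FIFO COGS: 250 @ $5.80 + 241 @ $4.15 = $2,450.15
LIFO COGS: 184 @ $5.15 + 297 @ $4.25 + 10 @ $4.15 = $2,251.35
Difference = |$2,450.15 − $2,251.35| = $198.80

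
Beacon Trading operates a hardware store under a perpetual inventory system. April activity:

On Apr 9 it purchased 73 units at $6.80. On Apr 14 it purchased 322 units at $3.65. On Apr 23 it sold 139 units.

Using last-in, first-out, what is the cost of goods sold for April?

COGS = $507.35

Apr 23, 139 sold [LIFO — newest first]: 139 @ $3.65 = $507.35
Ending inventory: 73 @ $6.80 + 183 @ $3.65 = $1,164.35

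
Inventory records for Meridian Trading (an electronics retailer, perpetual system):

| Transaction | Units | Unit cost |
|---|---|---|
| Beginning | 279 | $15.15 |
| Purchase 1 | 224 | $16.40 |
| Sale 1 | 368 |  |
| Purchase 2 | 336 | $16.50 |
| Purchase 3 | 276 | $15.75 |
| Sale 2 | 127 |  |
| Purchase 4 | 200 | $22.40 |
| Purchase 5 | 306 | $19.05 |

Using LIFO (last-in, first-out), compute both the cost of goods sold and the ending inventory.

Sale 1 (368) [LIFO — newest first]: 224 @ $16.40 + 144 @ $15.15 = $5,855.20
Sale 2 (127) [LIFO — newest first]: 127 @ $15.75 = $2,000.25
Total COGS = $5,855.20 + $2,000.25 = $7,855.45
Ending inventory: 135 @ $15.15 + 336 @ $16.50 + 149 @ $15.75 + 200 @ $22.40 + 306 @ $19.05 = $20,245.30
Check: goods available $28,100.75 = COGS $7,855.45 + ending $20,245.30

COGS = $7,855.45; ending inventory = $20,245.30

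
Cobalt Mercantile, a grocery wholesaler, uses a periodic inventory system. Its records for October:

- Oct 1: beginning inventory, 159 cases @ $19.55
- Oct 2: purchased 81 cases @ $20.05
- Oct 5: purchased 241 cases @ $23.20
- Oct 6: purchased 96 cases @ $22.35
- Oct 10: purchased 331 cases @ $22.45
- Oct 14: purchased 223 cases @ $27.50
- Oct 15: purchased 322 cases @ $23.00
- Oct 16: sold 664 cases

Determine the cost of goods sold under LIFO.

COGS = $16,210.05

Oct 16, 664 sold [LIFO — newest first]: 322 @ $23.00 + 223 @ $27.50 + 119 @ $22.45 = $16,210.05
Ending inventory: 159 @ $19.55 + 81 @ $20.05 + 241 @ $23.20 + 96 @ $22.35 + 212 @ $22.45 = $17,228.70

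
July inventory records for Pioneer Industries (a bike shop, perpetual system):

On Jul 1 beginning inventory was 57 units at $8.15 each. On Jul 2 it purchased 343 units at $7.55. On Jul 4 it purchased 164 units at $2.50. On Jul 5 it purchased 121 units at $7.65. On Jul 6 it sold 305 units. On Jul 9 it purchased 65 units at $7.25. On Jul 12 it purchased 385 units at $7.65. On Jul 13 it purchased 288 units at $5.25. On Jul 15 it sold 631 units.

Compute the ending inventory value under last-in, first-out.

Ending inventory = $3,695.75

Jul 6, 305 sold [LIFO — newest first]: 121 @ $7.65 + 164 @ $2.50 + 20 @ $7.55 = $1,486.65
Jul 15, 631 sold [LIFO — newest first]: 288 @ $5.25 + 343 @ $7.65 = $4,135.95
Total COGS = $1,486.65 + $4,135.95 = $5,622.60
Ending inventory: 57 @ $8.15 + 323 @ $7.55 + 65 @ $7.25 + 42 @ $7.65 = $3,695.75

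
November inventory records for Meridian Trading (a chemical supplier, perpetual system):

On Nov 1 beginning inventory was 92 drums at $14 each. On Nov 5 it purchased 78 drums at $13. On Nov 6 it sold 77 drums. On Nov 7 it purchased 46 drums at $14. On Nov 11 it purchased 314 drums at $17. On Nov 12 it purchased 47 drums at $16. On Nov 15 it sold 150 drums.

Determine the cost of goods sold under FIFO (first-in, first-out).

COGS = $3,133

Nov 6, 77 sold [FIFO — oldest first]: 77 @ $14 = $1,078
Nov 15, 150 sold [FIFO — oldest first]: 15 @ $14 + 78 @ $13 + 46 @ $14 + 11 @ $17 = $2,055
Total COGS = $1,078 + $2,055 = $3,133
Ending inventory: 303 @ $17 + 47 @ $16 = $5,903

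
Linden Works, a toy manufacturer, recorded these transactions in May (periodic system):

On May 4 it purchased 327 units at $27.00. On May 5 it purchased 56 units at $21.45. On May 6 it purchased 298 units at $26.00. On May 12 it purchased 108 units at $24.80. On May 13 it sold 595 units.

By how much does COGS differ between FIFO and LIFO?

$323.60

FIFO COGS: 327 @ $27.00 + 56 @ $21.45 + 212 @ $26.00 = $15,542.20
LIFO COGS: 108 @ $24.80 + 298 @ $26.00 + 56 @ $21.45 + 133 @ $27.00 = $15,218.60
Difference = |$15,542.20 − $15,218.60| = $323.60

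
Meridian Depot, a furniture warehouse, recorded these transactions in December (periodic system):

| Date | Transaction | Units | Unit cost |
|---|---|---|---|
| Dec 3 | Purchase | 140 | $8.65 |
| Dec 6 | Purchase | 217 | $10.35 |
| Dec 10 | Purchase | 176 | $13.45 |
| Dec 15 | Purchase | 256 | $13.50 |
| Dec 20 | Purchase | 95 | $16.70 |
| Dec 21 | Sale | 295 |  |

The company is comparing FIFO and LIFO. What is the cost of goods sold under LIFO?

COGS = $4,286.50

FIFO COGS: 140 @ $8.65 + 155 @ $10.35 = $2,815.25
LIFO COGS: 95 @ $16.70 + 200 @ $13.50 = $4,286.50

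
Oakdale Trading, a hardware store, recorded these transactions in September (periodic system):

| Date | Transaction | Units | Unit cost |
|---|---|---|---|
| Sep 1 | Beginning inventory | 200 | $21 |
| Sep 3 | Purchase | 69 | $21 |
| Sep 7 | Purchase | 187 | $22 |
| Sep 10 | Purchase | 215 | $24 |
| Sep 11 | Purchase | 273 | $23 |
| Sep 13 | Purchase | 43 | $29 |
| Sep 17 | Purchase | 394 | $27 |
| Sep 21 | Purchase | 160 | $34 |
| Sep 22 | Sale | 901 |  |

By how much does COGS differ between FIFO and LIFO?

$4,135

FIFO COGS: 200 @ $21 + 69 @ $21 + 187 @ $22 + 215 @ $24 + 230 @ $23 = $20,213
LIFO COGS: 160 @ $34 + 394 @ $27 + 43 @ $29 + 273 @ $23 + 31 @ $24 = $24,348
Difference = |$20,213 − $24,348| = $4,135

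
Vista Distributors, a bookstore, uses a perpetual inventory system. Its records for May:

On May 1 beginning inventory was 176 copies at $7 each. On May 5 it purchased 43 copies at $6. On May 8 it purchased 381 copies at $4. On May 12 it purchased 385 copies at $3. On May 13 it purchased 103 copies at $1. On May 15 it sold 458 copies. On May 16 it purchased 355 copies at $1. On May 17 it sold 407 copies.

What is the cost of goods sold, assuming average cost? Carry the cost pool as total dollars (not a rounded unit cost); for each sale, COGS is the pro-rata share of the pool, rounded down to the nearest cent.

After May 1: 176 on hand, pool $1,232.00 (≈ $7.0000 each)
After May 5: 219 on hand, pool $1,490.00 (≈ $6.8037 each)
After May 8: 600 on hand, pool $3,014.00 (≈ $5.0233 each)
After May 12: 985 on hand, pool $4,169.00 (≈ $4.2325 each)
After May 13: 1088 on hand, pool $4,272.00 (≈ $3.9265 each)
May 15, sell 458: 458/1088 × $4,272.00 → $1,798.32
After May 16: 985 on hand, pool $2,828.68 (≈ $2.8718 each)
May 17, sell 407: 407/985 × $2,828.68 → $1,168.80
Total COGS = $1,798.32 + $1,168.80 = $2,967.12
Ending inventory (cost pool remaining) = $1,659.88

COGS = $2,967.12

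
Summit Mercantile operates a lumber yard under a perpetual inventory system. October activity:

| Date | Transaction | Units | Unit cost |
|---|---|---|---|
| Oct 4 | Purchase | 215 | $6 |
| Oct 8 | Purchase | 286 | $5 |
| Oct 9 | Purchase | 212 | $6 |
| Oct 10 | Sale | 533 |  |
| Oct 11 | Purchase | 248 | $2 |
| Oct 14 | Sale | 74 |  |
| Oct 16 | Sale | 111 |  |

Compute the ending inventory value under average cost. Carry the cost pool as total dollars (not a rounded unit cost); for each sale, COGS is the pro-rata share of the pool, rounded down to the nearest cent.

After Oct 4: 215 on hand, pool $1,290.00 (≈ $6.0000 each)
After Oct 8: 501 on hand, pool $2,720.00 (≈ $5.4291 each)
After Oct 9: 713 on hand, pool $3,992.00 (≈ $5.5989 each)
Oct 10, sell 533: 533/713 × $3,992.00 → $2,984.20
After Oct 11: 428 on hand, pool $1,503.80 (≈ $3.5136 each)
Oct 14, sell 74: 74/428 × $1,503.80 → $260.00
Oct 16, sell 111: 111/354 × $1,243.80 → $390.00
Total COGS = $2,984.20 + $260.00 + $390.00 = $3,634.20
Ending inventory (cost pool remaining) = $853.80

Ending inventory = $853.80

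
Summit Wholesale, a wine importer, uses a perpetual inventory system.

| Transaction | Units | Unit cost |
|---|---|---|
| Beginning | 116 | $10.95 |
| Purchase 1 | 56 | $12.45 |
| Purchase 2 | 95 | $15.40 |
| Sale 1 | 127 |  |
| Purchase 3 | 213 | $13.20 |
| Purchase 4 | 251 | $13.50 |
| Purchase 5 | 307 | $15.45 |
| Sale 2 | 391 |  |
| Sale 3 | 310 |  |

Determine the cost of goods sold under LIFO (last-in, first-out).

COGS = $11,880.65

Sale 1 (127) [LIFO — newest first]: 95 @ $15.40 + 32 @ $12.45 = $1,861.40
Sale 2 (391) [LIFO — newest first]: 307 @ $15.45 + 84 @ $13.50 = $5,877.15
Sale 3 (310) [LIFO — newest first]: 167 @ $13.50 + 143 @ $13.20 = $4,142.10
Total COGS = $1,861.40 + $5,877.15 + $4,142.10 = $11,880.65
Ending inventory: 116 @ $10.95 + 24 @ $12.45 + 70 @ $13.20 = $2,493.00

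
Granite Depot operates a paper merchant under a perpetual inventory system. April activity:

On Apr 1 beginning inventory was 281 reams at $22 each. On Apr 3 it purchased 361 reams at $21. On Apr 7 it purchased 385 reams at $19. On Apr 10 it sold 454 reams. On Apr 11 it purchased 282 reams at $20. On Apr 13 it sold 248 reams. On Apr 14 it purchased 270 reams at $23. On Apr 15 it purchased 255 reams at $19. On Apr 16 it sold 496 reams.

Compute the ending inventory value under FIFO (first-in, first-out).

Apr 10, 454 sold [FIFO — oldest first]: 281 @ $22 + 173 @ $21 = $9,815
Apr 13, 248 sold [FIFO — oldest first]: 188 @ $21 + 60 @ $19 = $5,088
Apr 16, 496 sold [FIFO — oldest first]: 325 @ $19 + 171 @ $20 = $9,595
Total COGS = $9,815 + $5,088 + $9,595 = $24,498
Ending inventory: 111 @ $20 + 270 @ $23 + 255 @ $19 = $13,275

Ending inventory = $13,275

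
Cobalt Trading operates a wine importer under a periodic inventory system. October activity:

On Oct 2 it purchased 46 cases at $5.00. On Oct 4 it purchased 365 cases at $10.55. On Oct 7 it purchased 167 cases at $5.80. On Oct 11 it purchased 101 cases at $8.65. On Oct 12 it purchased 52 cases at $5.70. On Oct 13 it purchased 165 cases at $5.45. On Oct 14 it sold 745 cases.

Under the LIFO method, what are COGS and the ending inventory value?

Oct 14, 745 sold [LIFO — newest first]: 165 @ $5.45 + 52 @ $5.70 + 101 @ $8.65 + 167 @ $5.80 + 260 @ $10.55 = $5,780.90
Ending inventory: 46 @ $5.00 + 105 @ $10.55 = $1,337.75

COGS = $5,780.90; ending inventory = $1,337.75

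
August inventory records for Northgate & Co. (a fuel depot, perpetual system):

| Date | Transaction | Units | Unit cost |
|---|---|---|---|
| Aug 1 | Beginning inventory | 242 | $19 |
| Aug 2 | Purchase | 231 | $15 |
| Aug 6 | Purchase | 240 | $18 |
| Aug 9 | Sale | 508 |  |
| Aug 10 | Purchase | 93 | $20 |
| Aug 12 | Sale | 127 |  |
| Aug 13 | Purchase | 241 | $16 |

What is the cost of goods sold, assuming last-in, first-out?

COGS = $10,994

Aug 9, 508 sold [LIFO — newest first]: 240 @ $18 + 231 @ $15 + 37 @ $19 = $8,488
Aug 12, 127 sold [LIFO — newest first]: 93 @ $20 + 34 @ $19 = $2,506
Total COGS = $8,488 + $2,506 = $10,994
Ending inventory: 171 @ $19 + 241 @ $16 = $7,105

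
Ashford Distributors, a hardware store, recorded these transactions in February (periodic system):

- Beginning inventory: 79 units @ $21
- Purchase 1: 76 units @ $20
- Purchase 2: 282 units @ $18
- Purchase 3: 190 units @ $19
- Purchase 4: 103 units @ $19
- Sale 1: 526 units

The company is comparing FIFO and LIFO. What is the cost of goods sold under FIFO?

COGS = $9,946

FIFO COGS: 79 @ $21 + 76 @ $20 + 282 @ $18 + 89 @ $19 = $9,946
LIFO COGS: 103 @ $19 + 190 @ $19 + 233 @ $18 = $9,761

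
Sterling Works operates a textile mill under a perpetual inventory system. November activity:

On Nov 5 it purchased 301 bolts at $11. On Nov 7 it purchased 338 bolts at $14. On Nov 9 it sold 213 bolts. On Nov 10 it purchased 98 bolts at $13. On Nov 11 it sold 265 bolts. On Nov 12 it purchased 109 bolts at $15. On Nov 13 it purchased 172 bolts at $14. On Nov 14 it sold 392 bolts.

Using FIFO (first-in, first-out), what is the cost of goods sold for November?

Nov 9, 213 sold [FIFO — oldest first]: 213 @ $11 = $2,343
Nov 11, 265 sold [FIFO — oldest first]: 88 @ $11 + 177 @ $14 = $3,446
Nov 14, 392 sold [FIFO — oldest first]: 161 @ $14 + 98 @ $13 + 109 @ $15 + 24 @ $14 = $5,499
Total COGS = $2,343 + $3,446 + $5,499 = $11,288
Ending inventory: 148 @ $14 = $2,072

COGS = $11,288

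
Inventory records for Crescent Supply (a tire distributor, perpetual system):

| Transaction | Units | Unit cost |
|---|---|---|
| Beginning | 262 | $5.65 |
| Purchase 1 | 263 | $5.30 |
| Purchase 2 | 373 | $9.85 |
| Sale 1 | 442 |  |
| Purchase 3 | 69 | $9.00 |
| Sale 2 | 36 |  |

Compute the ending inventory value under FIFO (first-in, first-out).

Sale 1 (442) [FIFO — oldest first]: 262 @ $5.65 + 180 @ $5.30 = $2,434.30
Sale 2 (36) [FIFO — oldest first]: 36 @ $5.30 = $190.80
Total COGS = $2,434.30 + $190.80 = $2,625.10
Ending inventory: 47 @ $5.30 + 373 @ $9.85 + 69 @ $9.00 = $4,544.15

Ending inventory = $4,544.15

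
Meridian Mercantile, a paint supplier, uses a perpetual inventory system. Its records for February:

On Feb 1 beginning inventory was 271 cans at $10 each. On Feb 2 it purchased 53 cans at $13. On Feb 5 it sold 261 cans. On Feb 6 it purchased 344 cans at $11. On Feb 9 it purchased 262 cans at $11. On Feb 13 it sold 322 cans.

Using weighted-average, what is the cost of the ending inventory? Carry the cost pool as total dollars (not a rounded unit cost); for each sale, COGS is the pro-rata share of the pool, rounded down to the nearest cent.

After Feb 1: 271 on hand, pool $2,710.00 (≈ $10.0000 each)
After Feb 2: 324 on hand, pool $3,399.00 (≈ $10.4907 each)
Feb 5, sell 261: 261/324 × $3,399.00 → $2,738.08
After Feb 6: 407 on hand, pool $4,444.92 (≈ $10.9212 each)
After Feb 9: 669 on hand, pool $7,326.92 (≈ $10.9520 each)
Feb 13, sell 322: 322/669 × $7,326.92 → $3,526.55
Total COGS = $2,738.08 + $3,526.55 = $6,264.63
Ending inventory (cost pool remaining) = $3,800.37

Ending inventory = $3,800.37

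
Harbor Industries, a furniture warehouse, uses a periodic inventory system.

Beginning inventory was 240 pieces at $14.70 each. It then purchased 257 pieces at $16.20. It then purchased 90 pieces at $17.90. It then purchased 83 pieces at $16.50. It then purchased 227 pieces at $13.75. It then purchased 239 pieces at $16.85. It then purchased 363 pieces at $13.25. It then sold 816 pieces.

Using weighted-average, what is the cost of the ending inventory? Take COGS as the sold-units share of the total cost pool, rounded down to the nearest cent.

Sale 1, sell 816: 816/1499 × $22,630.05 → $12,318.95
Ending inventory (cost pool remaining) = $10,311.10
Check: goods available $22,630.05 = COGS $12,318.95 + ending $10,311.10

Ending inventory = $10,311.10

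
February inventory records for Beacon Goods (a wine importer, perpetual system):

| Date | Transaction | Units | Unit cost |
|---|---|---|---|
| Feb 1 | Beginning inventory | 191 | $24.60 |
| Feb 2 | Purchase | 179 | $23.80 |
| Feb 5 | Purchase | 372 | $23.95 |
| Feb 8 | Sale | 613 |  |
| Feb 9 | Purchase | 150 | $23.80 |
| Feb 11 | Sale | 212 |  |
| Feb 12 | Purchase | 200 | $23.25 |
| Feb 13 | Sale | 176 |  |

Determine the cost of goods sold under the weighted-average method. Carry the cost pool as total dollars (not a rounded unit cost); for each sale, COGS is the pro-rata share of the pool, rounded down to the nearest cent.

COGS = $23,956.92

After Feb 1: 191 on hand, pool $4,698.60 (≈ $24.6000 each)
After Feb 2: 370 on hand, pool $8,958.80 (≈ $24.2130 each)
After Feb 5: 742 on hand, pool $17,868.20 (≈ $24.0811 each)
Feb 8, sell 613: 613/742 × $17,868.20 → $14,761.73
After Feb 9: 279 on hand, pool $6,676.47 (≈ $23.9300 each)
Feb 11, sell 212: 212/279 × $6,676.47 → $5,073.16
After Feb 12: 267 on hand, pool $6,253.31 (≈ $23.4206 each)
Feb 13, sell 176: 176/267 × $6,253.31 → $4,122.03
Total COGS = $14,761.73 + $5,073.16 + $4,122.03 = $23,956.92
Ending inventory (cost pool remaining) = $2,131.28
Check: goods available $26,088.20 = COGS $23,956.92 + ending $2,131.28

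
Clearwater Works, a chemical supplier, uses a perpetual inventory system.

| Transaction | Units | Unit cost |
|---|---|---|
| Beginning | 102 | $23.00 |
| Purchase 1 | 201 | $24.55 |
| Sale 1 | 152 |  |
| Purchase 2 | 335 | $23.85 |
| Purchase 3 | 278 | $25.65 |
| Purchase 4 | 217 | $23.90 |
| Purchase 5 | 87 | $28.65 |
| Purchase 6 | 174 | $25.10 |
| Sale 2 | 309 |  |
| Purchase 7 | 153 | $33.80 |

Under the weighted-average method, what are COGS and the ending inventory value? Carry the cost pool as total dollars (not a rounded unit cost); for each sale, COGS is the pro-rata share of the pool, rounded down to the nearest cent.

After Beginning: 102 on hand, pool $2,346.00 (≈ $23.0000 each)
After Purchase 1: 303 on hand, pool $7,280.55 (≈ $24.0282 each)
Sale 1, sell 152: 152/303 × $7,280.55 → $3,652.28
After Purchase 2: 486 on hand, pool $11,618.02 (≈ $23.9054 each)
After Purchase 3: 764 on hand, pool $18,748.72 (≈ $24.5402 each)
After Purchase 4: 981 on hand, pool $23,935.02 (≈ $24.3986 each)
After Purchase 5: 1068 on hand, pool $26,427.57 (≈ $24.7449 each)
After Purchase 6: 1242 on hand, pool $30,794.97 (≈ $24.7947 each)
Sale 2, sell 309: 309/1242 × $30,794.97 → $7,661.55
After Purchase 7: 1086 on hand, pool $28,304.82 (≈ $26.0634 each)
Total COGS = $3,652.28 + $7,661.55 = $11,313.83
Ending inventory (cost pool remaining) = $28,304.82

COGS = $11,313.83; ending inventory = $28,304.82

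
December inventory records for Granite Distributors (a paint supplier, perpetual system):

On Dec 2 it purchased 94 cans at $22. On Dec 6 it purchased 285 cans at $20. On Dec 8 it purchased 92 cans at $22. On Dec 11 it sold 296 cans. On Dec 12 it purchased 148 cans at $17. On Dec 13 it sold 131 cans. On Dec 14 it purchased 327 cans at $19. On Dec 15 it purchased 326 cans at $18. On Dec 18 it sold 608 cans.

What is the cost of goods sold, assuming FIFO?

Dec 11, 296 sold [FIFO — oldest first]: 94 @ $22 + 202 @ $20 = $6,108
Dec 13, 131 sold [FIFO — oldest first]: 83 @ $20 + 48 @ $22 = $2,716
Dec 18, 608 sold [FIFO — oldest first]: 44 @ $22 + 148 @ $17 + 327 @ $19 + 89 @ $18 = $11,299
Total COGS = $6,108 + $2,716 + $11,299 = $20,123
Ending inventory: 237 @ $18 = $4,266
Check: goods available $24,389 = COGS $20,123 + ending $4,266

COGS = $20,123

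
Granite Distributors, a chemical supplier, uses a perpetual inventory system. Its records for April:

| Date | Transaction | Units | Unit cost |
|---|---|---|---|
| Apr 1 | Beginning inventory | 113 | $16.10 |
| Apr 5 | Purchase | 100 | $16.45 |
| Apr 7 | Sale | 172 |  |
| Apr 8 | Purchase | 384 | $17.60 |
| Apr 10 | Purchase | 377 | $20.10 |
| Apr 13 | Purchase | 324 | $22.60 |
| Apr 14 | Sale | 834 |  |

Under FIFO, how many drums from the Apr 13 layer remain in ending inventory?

292

Apr 7, 172 sold [FIFO — oldest first]: 113 @ $16.10 + 59 @ $16.45 = $2,789.85
Apr 14, 834 sold [FIFO — oldest first]: 41 @ $16.45 + 384 @ $17.60 + 377 @ $20.10 + 32 @ $22.60 = $15,733.75
Total COGS = $2,789.85 + $15,733.75 = $18,523.60
Ending inventory: 292 @ $22.60 = $6,599.20
Check: goods available $25,122.80 = COGS $18,523.60 + ending $6,599.20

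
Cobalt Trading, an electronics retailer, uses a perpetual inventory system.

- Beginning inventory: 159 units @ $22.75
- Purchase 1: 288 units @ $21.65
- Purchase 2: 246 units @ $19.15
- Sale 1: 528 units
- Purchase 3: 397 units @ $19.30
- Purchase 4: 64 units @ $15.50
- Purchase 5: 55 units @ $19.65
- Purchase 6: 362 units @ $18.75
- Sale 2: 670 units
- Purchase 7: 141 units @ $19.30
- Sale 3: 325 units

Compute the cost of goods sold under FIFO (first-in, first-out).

COGS = $30,185.70

Sale 1 (528) [FIFO — oldest first]: 159 @ $22.75 + 288 @ $21.65 + 81 @ $19.15 = $11,403.60
Sale 2 (670) [FIFO — oldest first]: 165 @ $19.15 + 397 @ $19.30 + 64 @ $15.50 + 44 @ $19.65 = $12,678.45
Sale 3 (325) [FIFO — oldest first]: 11 @ $19.65 + 314 @ $18.75 = $6,103.65
Total COGS = $11,403.60 + $12,678.45 + $6,103.65 = $30,185.70
Ending inventory: 48 @ $18.75 + 141 @ $19.30 = $3,621.30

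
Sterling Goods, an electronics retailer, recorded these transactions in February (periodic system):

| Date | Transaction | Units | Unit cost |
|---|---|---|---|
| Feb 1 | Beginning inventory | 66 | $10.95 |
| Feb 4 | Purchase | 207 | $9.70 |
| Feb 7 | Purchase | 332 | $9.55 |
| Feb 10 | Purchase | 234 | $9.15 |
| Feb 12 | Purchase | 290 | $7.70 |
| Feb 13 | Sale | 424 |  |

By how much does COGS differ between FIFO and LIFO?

$713.55

FIFO COGS: 66 @ $10.95 + 207 @ $9.70 + 151 @ $9.55 = $4,172.65
LIFO COGS: 290 @ $7.70 + 134 @ $9.15 = $3,459.10
Difference = |$4,172.65 − $3,459.10| = $713.55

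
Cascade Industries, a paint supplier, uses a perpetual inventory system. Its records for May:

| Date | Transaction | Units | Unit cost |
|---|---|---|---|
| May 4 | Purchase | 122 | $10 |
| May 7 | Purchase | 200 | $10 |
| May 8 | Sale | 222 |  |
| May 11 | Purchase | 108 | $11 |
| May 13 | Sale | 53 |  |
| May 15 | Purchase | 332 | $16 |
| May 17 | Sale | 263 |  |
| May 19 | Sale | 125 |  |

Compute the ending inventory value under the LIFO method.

May 8, 222 sold [LIFO — newest first]: 200 @ $10 + 22 @ $10 = $2,220
May 13, 53 sold [LIFO — newest first]: 53 @ $11 = $583
May 17, 263 sold [LIFO — newest first]: 263 @ $16 = $4,208
May 19, 125 sold [LIFO — newest first]: 69 @ $16 + 55 @ $11 + 1 @ $10 = $1,719
Total COGS = $2,220 + $583 + $4,208 + $1,719 = $8,730
Ending inventory: 99 @ $10 = $990

Ending inventory = $990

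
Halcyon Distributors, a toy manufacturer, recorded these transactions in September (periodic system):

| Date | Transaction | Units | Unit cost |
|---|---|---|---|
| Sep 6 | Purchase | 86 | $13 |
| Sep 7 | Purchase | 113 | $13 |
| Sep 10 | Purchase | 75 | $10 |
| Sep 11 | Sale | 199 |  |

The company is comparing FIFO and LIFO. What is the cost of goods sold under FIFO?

COGS = $2,587

FIFO COGS: 86 @ $13 + 113 @ $13 = $2,587
LIFO COGS: 75 @ $10 + 113 @ $13 + 11 @ $13 = $2,362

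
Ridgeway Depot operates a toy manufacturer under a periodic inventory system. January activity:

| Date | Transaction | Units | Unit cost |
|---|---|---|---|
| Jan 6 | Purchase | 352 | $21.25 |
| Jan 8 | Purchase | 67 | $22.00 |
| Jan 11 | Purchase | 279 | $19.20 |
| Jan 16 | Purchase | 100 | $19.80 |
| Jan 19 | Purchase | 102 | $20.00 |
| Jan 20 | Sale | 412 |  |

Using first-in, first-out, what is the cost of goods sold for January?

COGS = $8,800.00

Jan 20, 412 sold [FIFO — oldest first]: 352 @ $21.25 + 60 @ $22.00 = $8,800.00
Ending inventory: 7 @ $22.00 + 279 @ $19.20 + 100 @ $19.80 + 102 @ $20.00 = $9,530.80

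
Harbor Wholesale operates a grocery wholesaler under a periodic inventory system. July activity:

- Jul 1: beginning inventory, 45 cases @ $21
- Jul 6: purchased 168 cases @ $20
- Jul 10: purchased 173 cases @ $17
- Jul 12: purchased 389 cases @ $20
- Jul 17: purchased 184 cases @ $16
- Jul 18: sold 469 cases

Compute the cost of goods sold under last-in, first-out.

Jul 18, 469 sold [LIFO — newest first]: 184 @ $16 + 285 @ $20 = $8,644
Ending inventory: 45 @ $21 + 168 @ $20 + 173 @ $17 + 104 @ $20 = $9,326

COGS = $8,644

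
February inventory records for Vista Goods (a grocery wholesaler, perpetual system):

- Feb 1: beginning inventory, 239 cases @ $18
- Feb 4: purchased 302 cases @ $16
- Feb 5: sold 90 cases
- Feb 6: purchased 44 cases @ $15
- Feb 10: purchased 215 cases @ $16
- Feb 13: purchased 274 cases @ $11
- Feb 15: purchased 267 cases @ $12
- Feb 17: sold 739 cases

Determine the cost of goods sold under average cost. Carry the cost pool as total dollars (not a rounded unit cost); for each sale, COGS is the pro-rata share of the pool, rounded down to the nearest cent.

After Feb 1: 239 on hand, pool $4,302.00 (≈ $18.0000 each)
After Feb 4: 541 on hand, pool $9,134.00 (≈ $16.8835 each)
Feb 5, sell 90: 90/541 × $9,134.00 → $1,519.51
After Feb 6: 495 on hand, pool $8,274.49 (≈ $16.7161 each)
After Feb 10: 710 on hand, pool $11,714.49 (≈ $16.4993 each)
After Feb 13: 984 on hand, pool $14,728.49 (≈ $14.9680 each)
After Feb 15: 1251 on hand, pool $17,932.49 (≈ $14.3345 each)
Feb 17, sell 739: 739/1251 × $17,932.49 → $10,593.21
Total COGS = $1,519.51 + $10,593.21 = $12,112.72
Ending inventory (cost pool remaining) = $7,339.28

COGS = $12,112.72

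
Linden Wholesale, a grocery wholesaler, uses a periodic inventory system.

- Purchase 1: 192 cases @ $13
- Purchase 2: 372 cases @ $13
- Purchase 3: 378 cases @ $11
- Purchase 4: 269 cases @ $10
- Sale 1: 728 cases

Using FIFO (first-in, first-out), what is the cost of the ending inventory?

Sale 1 (728) [FIFO — oldest first]: 192 @ $13 + 372 @ $13 + 164 @ $11 = $9,136
Ending inventory: 214 @ $11 + 269 @ $10 = $5,044

Ending inventory = $5,044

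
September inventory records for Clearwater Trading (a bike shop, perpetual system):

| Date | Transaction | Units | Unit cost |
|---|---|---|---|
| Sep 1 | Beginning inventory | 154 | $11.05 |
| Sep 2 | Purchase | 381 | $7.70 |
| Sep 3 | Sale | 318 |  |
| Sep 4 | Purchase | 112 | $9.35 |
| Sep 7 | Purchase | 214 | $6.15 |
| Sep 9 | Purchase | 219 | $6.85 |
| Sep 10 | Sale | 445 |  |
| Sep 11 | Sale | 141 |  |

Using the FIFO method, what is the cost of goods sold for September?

Sep 3, 318 sold [FIFO — oldest first]: 154 @ $11.05 + 164 @ $7.70 = $2,964.50
Sep 10, 445 sold [FIFO — oldest first]: 217 @ $7.70 + 112 @ $9.35 + 116 @ $6.15 = $3,431.50
Sep 11, 141 sold [FIFO — oldest first]: 98 @ $6.15 + 43 @ $6.85 = $897.25
Total COGS = $2,964.50 + $3,431.50 + $897.25 = $7,293.25
Ending inventory: 176 @ $6.85 = $1,205.60
Check: goods available $8,498.85 = COGS $7,293.25 + ending $1,205.60

COGS = $7,293.25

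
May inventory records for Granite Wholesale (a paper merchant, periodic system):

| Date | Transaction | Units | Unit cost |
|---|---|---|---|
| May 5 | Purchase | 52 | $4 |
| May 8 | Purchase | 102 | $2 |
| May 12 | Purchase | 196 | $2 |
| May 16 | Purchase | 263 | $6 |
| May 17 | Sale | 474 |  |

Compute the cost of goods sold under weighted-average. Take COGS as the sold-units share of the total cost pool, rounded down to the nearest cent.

May 17, sell 474: 474/613 × $2,382.00 → $1,841.87
Ending inventory (cost pool remaining) = $540.13

COGS = $1,841.87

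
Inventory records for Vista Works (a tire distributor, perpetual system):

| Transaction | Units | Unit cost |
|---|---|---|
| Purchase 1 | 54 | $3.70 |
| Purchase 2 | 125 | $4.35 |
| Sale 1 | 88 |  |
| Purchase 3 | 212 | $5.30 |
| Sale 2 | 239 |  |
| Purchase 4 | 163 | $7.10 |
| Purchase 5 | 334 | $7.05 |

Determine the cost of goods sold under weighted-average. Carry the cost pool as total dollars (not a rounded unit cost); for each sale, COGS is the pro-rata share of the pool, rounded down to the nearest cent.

After Purchase 1: 54 on hand, pool $199.80 (≈ $3.7000 each)
After Purchase 2: 179 on hand, pool $743.55 (≈ $4.1539 each)
Sale 1, sell 88: 88/179 × $743.55 → $365.54
After Purchase 3: 303 on hand, pool $1,501.61 (≈ $4.9558 each)
Sale 2, sell 239: 239/303 × $1,501.61 → $1,184.43
After Purchase 4: 227 on hand, pool $1,474.48 (≈ $6.4955 each)
After Purchase 5: 561 on hand, pool $3,829.18 (≈ $6.8256 each)
Total COGS = $365.54 + $1,184.43 = $1,549.97
Ending inventory (cost pool remaining) = $3,829.18
Check: goods available $5,379.15 = COGS $1,549.97 + ending $3,829.18

COGS = $1,549.97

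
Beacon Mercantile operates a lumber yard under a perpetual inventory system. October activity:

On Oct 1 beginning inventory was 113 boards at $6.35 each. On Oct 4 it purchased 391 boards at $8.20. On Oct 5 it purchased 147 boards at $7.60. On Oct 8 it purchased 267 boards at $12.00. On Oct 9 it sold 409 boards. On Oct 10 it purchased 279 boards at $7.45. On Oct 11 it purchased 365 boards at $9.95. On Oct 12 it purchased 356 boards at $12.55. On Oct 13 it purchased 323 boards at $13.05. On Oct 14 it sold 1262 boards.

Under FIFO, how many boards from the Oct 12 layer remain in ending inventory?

Oct 9, 409 sold [FIFO — oldest first]: 113 @ $6.35 + 296 @ $8.20 = $3,144.75
Oct 14, 1262 sold [FIFO — oldest first]: 95 @ $8.20 + 147 @ $7.60 + 267 @ $12.00 + 279 @ $7.45 + 365 @ $9.95 + 109 @ $12.55 = $12,178.45
Total COGS = $3,144.75 + $12,178.45 = $15,323.20
Ending inventory: 247 @ $12.55 + 323 @ $13.05 = $7,315.00
Check: goods available $22,638.20 = COGS $15,323.20 + ending $7,315.00

247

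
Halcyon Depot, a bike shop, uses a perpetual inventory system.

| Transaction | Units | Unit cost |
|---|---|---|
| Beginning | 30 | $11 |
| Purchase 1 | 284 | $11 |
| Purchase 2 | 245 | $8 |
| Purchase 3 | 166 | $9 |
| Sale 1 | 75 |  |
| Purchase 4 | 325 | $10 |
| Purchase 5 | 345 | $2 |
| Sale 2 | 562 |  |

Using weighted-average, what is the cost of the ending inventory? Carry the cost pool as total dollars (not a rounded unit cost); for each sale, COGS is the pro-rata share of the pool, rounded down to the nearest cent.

After Beginning: 30 on hand, pool $330.00 (≈ $11.0000 each)
After Purchase 1: 314 on hand, pool $3,454.00 (≈ $11.0000 each)
After Purchase 2: 559 on hand, pool $5,414.00 (≈ $9.6852 each)
After Purchase 3: 725 on hand, pool $6,908.00 (≈ $9.5283 each)
Sale 1, sell 75: 75/725 × $6,908.00 → $714.62
After Purchase 4: 975 on hand, pool $9,443.38 (≈ $9.6855 each)
After Purchase 5: 1320 on hand, pool $10,133.38 (≈ $7.6768 each)
Sale 2, sell 562: 562/1320 × $10,133.38 → $4,314.36
Total COGS = $714.62 + $4,314.36 = $5,028.98
Ending inventory (cost pool remaining) = $5,819.02
Check: goods available $10,848.00 = COGS $5,028.98 + ending $5,819.02

Ending inventory = $5,819.02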